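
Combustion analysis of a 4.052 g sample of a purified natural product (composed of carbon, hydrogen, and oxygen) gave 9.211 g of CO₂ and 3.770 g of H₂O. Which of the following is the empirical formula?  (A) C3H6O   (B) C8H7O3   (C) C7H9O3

(A) C3H6O

mol C = 9.211 g CO₂ ÷ 44.009 g/mol = 0.20930 mol
mol H = 2 × 3.770 g H₂O ÷ 18.015 g/mol = 0.41854 mol
mass O = 4.052 − (2.5139 + 0.42189) = 1.1162 g → mol O = 1.1162 ÷ 15.999 = 0.069769 mol
Divide by the smallest (0.069769 mol): C 3.000, H 5.999, O 1.000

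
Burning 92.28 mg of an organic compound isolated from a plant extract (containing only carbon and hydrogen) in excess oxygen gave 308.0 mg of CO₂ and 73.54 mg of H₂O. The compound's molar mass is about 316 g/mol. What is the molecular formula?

C24H28

mol C = 0.3080 g CO₂ ÷ 44.009 g/mol = 0.0069986 mol
mol H = 2 × 0.07354 g H₂O ÷ 18.015 g/mol = 0.0081643 mol
Divide by the smallest (0.0069986 mol): C 1.000, H 1.167
Multiplying each by 6 gives whole numbers: C 6.00, H 7.00
Empirical formula: C6H7
Empirical-formula mass = 79.12 g/mol; 316 ÷ 79.12 ≈ 4, so the molecular formula is C24H28.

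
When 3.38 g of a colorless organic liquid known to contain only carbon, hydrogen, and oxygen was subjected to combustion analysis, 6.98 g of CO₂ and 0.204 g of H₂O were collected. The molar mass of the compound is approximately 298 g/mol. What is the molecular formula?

mol C = 6.98 g CO₂ ÷ 44.009 g/mol = 0.1586 mol
mol H = 2 × 0.204 g H₂O ÷ 18.015 g/mol = 0.02265 mol
mass O = 3.38 − (1.905 + 0.02283) = 1.452 g → mol O = 1.452 ÷ 15.999 = 0.09077 mol
Divide by the smallest (0.02265 mol): C 7.003, H 1.000, O 4.008
Empirical formula: C7HO4
Empirical-formula mass = 149.08 g/mol; 298 ÷ 149.08 ≈ 2, so the molecular formula is C14H2O8.

C14H2O8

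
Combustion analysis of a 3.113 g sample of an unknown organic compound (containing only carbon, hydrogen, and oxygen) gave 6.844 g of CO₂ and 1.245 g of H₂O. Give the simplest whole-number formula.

C9H8O4

mol C = 6.844 g CO₂ ÷ 44.009 g/mol = 0.15551 mol
mol H = 2 × 1.245 g H₂O ÷ 18.015 g/mol = 0.13822 mol
mass O = 3.113 − (1.8679 + 0.13932) = 1.1058 g → mol O = 1.1058 ÷ 15.999 = 0.069117 mol
Divide by the smallest (0.069117 mol): C 2.250, H 2.000, O 1.000
Multiplying each by 4 gives whole numbers: C 9.00, H 8.00, O 4.00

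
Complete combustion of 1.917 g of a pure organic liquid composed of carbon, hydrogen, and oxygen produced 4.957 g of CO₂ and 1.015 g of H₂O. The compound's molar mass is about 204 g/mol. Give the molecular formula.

C12H12O3

mol C = 4.957 g CO₂ ÷ 44.009 g/mol = 0.11264 mol
mol H = 2 × 1.015 g H₂O ÷ 18.015 g/mol = 0.11268 mol
mass O = 1.917 − (1.3529 + 0.11359) = 0.45054 g → mol O = 0.45054 ÷ 15.999 = 0.028161 mol
Divide by the smallest (0.028161 mol): C 4.000, H 4.001, O 1.000
Empirical formula: C4H4O
Empirical-formula mass = 68.08 g/mol; 204 ÷ 68.08 ≈ 3, so the molecular formula is C12H12O3.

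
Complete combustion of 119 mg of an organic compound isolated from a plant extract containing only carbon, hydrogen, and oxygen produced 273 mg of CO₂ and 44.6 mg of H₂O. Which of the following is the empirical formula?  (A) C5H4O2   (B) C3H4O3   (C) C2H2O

(A) C5H4O2

mol C = 0.273 g CO₂ ÷ 44.009 g/mol = 0.006203 mol
mol H = 2 × 0.0446 g H₂O ÷ 18.015 g/mol = 0.004951 mol
mass O = 0.119 − (0.07451 + 0.004991) = 0.03950 g → mol O = 0.03950 ÷ 15.999 = 0.002469 mol
Divide by the smallest (0.002469 mol): C 2.512, H 2.005, O 1.000
Multiplying each by 2 gives whole numbers: C 5.02, H 4.01, O 2.00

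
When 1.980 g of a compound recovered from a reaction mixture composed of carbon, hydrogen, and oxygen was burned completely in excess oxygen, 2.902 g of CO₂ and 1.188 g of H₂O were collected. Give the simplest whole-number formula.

CH2O

mol C = 2.902 g CO₂ ÷ 44.009 g/mol = 0.065941 mol
mol H = 2 × 1.188 g H₂O ÷ 18.015 g/mol = 0.13189 mol
mass O = 1.980 − (0.79202 + 0.13295) = 1.0550 g → mol O = 1.0550 ÷ 15.999 = 0.065944 mol
Divide by the smallest (0.065941 mol): C 1.000, H 2.000, O 1.000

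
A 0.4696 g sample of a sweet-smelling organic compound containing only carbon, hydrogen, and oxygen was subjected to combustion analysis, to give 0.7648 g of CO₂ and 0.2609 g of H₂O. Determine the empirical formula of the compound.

C6H10O5

mol C = 0.7648 g CO₂ ÷ 44.009 g/mol = 0.017378 mol
mol H = 2 × 0.2609 g H₂O ÷ 18.015 g/mol = 0.028965 mol
mass O = 0.4696 − (0.20873 + 0.029196) = 0.23167 g → mol O = 0.23167 ÷ 15.999 = 0.014480 mol
Divide by the smallest (0.014480 mol): C 1.200, H 2.000, O 1.000
Multiplying each by 5 gives whole numbers: C 6.00, H 10.00, O 5.00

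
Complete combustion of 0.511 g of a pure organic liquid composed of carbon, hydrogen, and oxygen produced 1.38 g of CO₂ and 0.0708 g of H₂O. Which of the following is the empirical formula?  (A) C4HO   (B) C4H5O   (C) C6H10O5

(A) C4HO

mol C = 1.38 g CO₂ ÷ 44.009 g/mol = 0.03136 mol
mol H = 2 × 0.0708 g H₂O ÷ 18.015 g/mol = 0.007860 mol
mass O = 0.511 − (0.3766 + 0.007923) = 0.1264 g → mol O = 0.1264 ÷ 15.999 = 0.007903 mol
Divide by the smallest (0.007860 mol): C 3.989, H 1.000, O 1.005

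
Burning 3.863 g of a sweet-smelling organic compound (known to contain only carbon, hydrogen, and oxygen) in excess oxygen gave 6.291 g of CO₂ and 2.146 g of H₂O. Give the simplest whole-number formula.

C6H10O5

mol C = 6.291 g CO₂ ÷ 44.009 g/mol = 0.14295 mol
mol H = 2 × 2.146 g H₂O ÷ 18.015 g/mol = 0.23825 mol
mass O = 3.863 − (1.7169 + 0.24015) = 1.9059 g → mol O = 1.9059 ÷ 15.999 = 0.11913 mol
Divide by the smallest (0.11913 mol): C 1.200, H 2.000, O 1.000
Multiplying each by 5 gives whole numbers: C 6.00, H 10.00, O 5.00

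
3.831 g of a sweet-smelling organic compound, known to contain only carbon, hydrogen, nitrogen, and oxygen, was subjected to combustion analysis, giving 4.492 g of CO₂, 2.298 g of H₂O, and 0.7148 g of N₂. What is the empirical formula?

C2H5NO2

mol C = 4.492 g CO₂ ÷ 44.009 g/mol = 0.10207 mol
mol H = 2 × 2.298 g H₂O ÷ 18.015 g/mol = 0.25512 mol
mol N = 2 × 0.7148 g N₂ ÷ 28.014 g/mol = 0.051032 mol
mass O = 3.831 − (1.2260 + 0.25716 + 0.71480) = 1.6331 g → mol O = 1.6331 ÷ 15.999 = 0.10207 mol
Divide by the smallest (0.051032 mol): C 2.000, H 4.999, N 1.000, O 2.000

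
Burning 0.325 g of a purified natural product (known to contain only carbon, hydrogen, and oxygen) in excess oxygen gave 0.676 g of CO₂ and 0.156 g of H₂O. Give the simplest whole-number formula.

C8H9O4

mol C = 0.676 g CO₂ ÷ 44.009 g/mol = 0.01536 mol
mol H = 2 × 0.156 g H₂O ÷ 18.015 g/mol = 0.01732 mol
mass O = 0.325 − (0.1845 + 0.01746) = 0.1230 g → mol O = 0.1230 ÷ 15.999 = 0.007691 mol
Divide by the smallest (0.007691 mol): C 1.997, H 2.252, O 1.000
Multiplying each by 4 gives whole numbers: C 7.99, H 9.01, O 4.00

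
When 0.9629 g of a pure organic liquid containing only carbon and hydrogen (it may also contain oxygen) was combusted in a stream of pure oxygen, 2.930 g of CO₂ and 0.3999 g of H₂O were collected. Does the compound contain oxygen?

yes

mol C = 2.930 g CO₂ ÷ 44.009 g/mol = 0.066577 mol
mol H = 2 × 0.3999 g H₂O ÷ 18.015 g/mol = 0.044396 mol
C and H account for only 0.84441 g of the 0.9629 g sample; the remaining 0.11849 g must be oxygen.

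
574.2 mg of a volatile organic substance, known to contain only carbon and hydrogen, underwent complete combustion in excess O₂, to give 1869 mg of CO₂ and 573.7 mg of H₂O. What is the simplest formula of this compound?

mol C = 1.869 g CO₂ ÷ 44.009 g/mol = 0.042469 mol
mol H = 2 × 0.5737 g H₂O ÷ 18.015 g/mol = 0.063691 mol
Divide by the smallest (0.042469 mol): C 1.000, H 1.500
Multiplying each by 2 gives whole numbers: C 2.00, H 3.00

C2H3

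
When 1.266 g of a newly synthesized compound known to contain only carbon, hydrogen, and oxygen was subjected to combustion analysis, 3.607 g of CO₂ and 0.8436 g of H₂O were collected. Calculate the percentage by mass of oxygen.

14.78%

mol C = 3.607 g CO₂ ÷ 44.009 g/mol = 0.081961 mol
mol H = 2 × 0.8436 g H₂O ÷ 18.015 g/mol = 0.093655 mol
mass O = 1.266 − (0.98443 + 0.094405) = 0.18717 g → mol O = 0.18717 ÷ 15.999 = 0.011699 mol
mass % O = 0.18717 g ÷ 1.266 g × 100%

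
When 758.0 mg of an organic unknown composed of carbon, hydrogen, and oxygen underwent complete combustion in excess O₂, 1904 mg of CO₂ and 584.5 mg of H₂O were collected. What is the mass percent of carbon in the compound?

mol C = 1.904 g CO₂ ÷ 44.009 g/mol = 0.043264 mol
mol H = 2 × 0.5845 g H₂O ÷ 18.015 g/mol = 0.064890 mol
mass O = 0.7580 − (0.51964 + 0.065409) = 0.17295 g → mol O = 0.17295 ÷ 15.999 = 0.010810 mol
mass % C = 0.51964 g ÷ 0.7580 g × 100%

68.55%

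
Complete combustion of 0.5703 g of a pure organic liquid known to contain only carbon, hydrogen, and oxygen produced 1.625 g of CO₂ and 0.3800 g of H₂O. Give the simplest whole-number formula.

mol C = 1.625 g CO₂ ÷ 44.009 g/mol = 0.036924 mol
mol H = 2 × 0.3800 g H₂O ÷ 18.015 g/mol = 0.042187 mol
mass O = 0.5703 − (0.44350 + 0.042525) = 0.084278 g → mol O = 0.084278 ÷ 15.999 = 0.0052677 mol
Divide by the smallest (0.0052677 mol): C 7.010, H 8.009, O 1.000

C7H8O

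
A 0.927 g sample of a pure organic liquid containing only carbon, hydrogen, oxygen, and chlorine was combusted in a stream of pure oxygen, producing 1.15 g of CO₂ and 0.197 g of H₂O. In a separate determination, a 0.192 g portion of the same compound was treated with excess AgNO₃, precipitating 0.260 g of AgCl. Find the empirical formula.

mol C = 1.15 g CO₂ ÷ 44.009 g/mol = 0.02613 mol
mol H = 2 × 0.197 g H₂O ÷ 18.015 g/mol = 0.02187 mol
From the AgCl data: mol Cl per gram of compound = (0.260 ÷ 143.318) ÷ 0.192 = 0.009449 mol/g, so in the 0.927 g combustion sample mol Cl = 0.008759 mol
mass O = 0.927 − (0.3139 + 0.02205 + 0.3105) = 0.2806 g → mol O = 0.2806 ÷ 15.999 = 0.01754 mol
Divide by the smallest (0.008759 mol): C 2.983, H 2.497, Cl 1.000, O 2.002
Multiplying each by 2 gives whole numbers: C 5.97, H 4.99, Cl 2.00, O 4.00

C6H5Cl2O4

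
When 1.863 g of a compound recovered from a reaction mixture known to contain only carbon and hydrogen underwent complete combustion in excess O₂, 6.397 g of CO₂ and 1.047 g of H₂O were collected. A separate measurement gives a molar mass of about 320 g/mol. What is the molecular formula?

C25H20

mol C = 6.397 g CO₂ ÷ 44.009 g/mol = 0.14536 mol
mol H = 2 × 1.047 g H₂O ÷ 18.015 g/mol = 0.11624 mol
Divide by the smallest (0.11624 mol): C 1.251, H 1.000
Multiplying each by 4 gives whole numbers: C 5.00, H 4.00
Empirical formula: C5H4
Empirical-formula mass = 64.09 g/mol; 320 ÷ 64.09 ≈ 5, so the molecular formula is C25H20.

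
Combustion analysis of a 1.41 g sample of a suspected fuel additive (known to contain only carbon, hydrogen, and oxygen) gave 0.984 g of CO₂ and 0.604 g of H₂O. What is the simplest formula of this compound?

mol C = 0.984 g CO₂ ÷ 44.009 g/mol = 0.02236 mol
mol H = 2 × 0.604 g H₂O ÷ 18.015 g/mol = 0.06706 mol
mass O = 1.41 − (0.2686 + 0.06759) = 1.074 g → mol O = 1.074 ÷ 15.999 = 0.06712 mol
Divide by the smallest (0.02236 mol): C 1.000, H 2.999, O 3.002

CH3O3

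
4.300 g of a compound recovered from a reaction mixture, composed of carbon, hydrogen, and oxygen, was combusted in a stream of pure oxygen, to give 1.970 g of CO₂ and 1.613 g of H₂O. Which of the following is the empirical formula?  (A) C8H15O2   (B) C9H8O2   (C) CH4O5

(C) CH4O5

mol C = 1.970 g CO₂ ÷ 44.009 g/mol = 0.044764 mol
mol H = 2 × 1.613 g H₂O ÷ 18.015 g/mol = 0.17907 mol
mass O = 4.300 − (0.53766 + 0.18051) = 3.5818 g → mol O = 3.5818 ÷ 15.999 = 0.22388 mol
Divide by the smallest (0.044764 mol): C 1.000, H 4.000, O 5.001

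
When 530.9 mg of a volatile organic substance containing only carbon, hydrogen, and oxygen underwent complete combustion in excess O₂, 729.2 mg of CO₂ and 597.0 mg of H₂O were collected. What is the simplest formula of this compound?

mol C = 0.7292 g CO₂ ÷ 44.009 g/mol = 0.016569 mol
mol H = 2 × 0.5970 g H₂O ÷ 18.015 g/mol = 0.066278 mol
mass O = 0.5309 − (0.19901 + 0.066808) = 0.26508 g → mol O = 0.26508 ÷ 15.999 = 0.016568 mol
Divide by the smallest (0.016568 mol): C 1.000, H 4.000, O 1.000

CH4O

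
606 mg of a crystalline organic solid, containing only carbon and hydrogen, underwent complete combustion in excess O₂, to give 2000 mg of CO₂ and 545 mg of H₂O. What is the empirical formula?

C3H4

mol C = 2.00 g CO₂ ÷ 44.009 g/mol = 0.04545 mol
mol H = 2 × 0.545 g H₂O ÷ 18.015 g/mol = 0.06051 mol
Divide by the smallest (0.04545 mol): C 1.000, H 1.331
Multiplying each by 3 gives whole numbers: C 3.00, H 3.99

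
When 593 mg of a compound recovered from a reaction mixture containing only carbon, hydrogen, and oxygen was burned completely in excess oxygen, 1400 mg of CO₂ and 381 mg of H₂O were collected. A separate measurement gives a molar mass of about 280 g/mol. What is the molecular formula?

mol C = 1.40 g CO₂ ÷ 44.009 g/mol = 0.03181 mol
mol H = 2 × 0.381 g H₂O ÷ 18.015 g/mol = 0.04230 mol
mass O = 0.593 − (0.3821 + 0.04264) = 0.1683 g → mol O = 0.1683 ÷ 15.999 = 0.01052 mol
Divide by the smallest (0.01052 mol): C 3.025, H 4.022, O 1.000
Empirical formula: C3H4O
Empirical-formula mass = 56.06 g/mol; 280 ÷ 56.06 ≈ 5, so the molecular formula is C15H20O5.

C15H20O5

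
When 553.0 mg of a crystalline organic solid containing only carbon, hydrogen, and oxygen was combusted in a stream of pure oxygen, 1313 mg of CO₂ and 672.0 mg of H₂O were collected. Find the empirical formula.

mol C = 1.313 g CO₂ ÷ 44.009 g/mol = 0.029835 mol
mol H = 2 × 0.6720 g H₂O ÷ 18.015 g/mol = 0.074604 mol
mass O = 0.5530 − (0.35835 + 0.075201) = 0.11945 g → mol O = 0.11945 ÷ 15.999 = 0.0074663 mol
Divide by the smallest (0.0074663 mol): C 3.996, H 9.992, O 1.000

C4H10O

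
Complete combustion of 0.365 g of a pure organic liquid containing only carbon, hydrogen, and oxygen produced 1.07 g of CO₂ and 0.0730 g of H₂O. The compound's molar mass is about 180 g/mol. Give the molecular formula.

mol C = 1.07 g CO₂ ÷ 44.009 g/mol = 0.02431 mol
mol H = 2 × 0.0730 g H₂O ÷ 18.015 g/mol = 0.008104 mol
mass O = 0.365 − (0.2920 + 0.008169) = 0.06480 g → mol O = 0.06480 ÷ 15.999 = 0.004051 mol
Divide by the smallest (0.004051 mol): C 6.002, H 2.001, O 1.000
Empirical formula: C6H2O
Empirical-formula mass = 90.08 g/mol; 180 ÷ 90.08 ≈ 2, so the molecular formula is C12H4O2.

C12H4O2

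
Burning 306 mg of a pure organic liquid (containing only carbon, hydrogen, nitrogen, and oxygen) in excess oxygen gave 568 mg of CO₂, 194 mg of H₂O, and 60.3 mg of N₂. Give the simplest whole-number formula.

C3H5NO

mol C = 0.568 g CO₂ ÷ 44.009 g/mol = 0.01291 mol
mol H = 2 × 0.194 g H₂O ÷ 18.015 g/mol = 0.02154 mol
mol N = 2 × 0.0603 g N₂ ÷ 28.014 g/mol = 0.004305 mol
mass O = 0.306 − (0.1550 + 0.02171 + 0.06030) = 0.06897 g → mol O = 0.06897 ÷ 15.999 = 0.004311 mol
Divide by the smallest (0.004305 mol): C 2.998, H 5.003, N 1.000, O 1.001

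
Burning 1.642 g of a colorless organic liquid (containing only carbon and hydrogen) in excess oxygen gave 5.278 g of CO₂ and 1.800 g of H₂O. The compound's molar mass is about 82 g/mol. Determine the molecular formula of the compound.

mol C = 5.278 g CO₂ ÷ 44.009 g/mol = 0.11993 mol
mol H = 2 × 1.800 g H₂O ÷ 18.015 g/mol = 0.19983 mol
Divide by the smallest (0.11993 mol): C 1.000, H 1.666
Multiplying each by 3 gives whole numbers: C 3.00, H 5.00
Empirical formula: C3H5
Empirical-formula mass = 41.07 g/mol; 82 ÷ 41.07 ≈ 2, so the molecular formula is C6H10.

C6H10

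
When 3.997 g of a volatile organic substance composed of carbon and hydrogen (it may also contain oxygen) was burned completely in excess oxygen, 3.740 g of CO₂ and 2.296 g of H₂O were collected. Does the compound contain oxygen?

mol C = 3.740 g CO₂ ÷ 44.009 g/mol = 0.084983 mol
mol H = 2 × 2.296 g H₂O ÷ 18.015 g/mol = 0.25490 mol
C and H account for only 1.2777 g of the 3.997 g sample; the remaining 2.7193 g must be oxygen.

yes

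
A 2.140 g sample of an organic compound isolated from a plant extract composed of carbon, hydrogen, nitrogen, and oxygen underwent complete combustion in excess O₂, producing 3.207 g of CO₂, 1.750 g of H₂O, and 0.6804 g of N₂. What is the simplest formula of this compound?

C3H8N2O

mol C = 3.207 g CO₂ ÷ 44.009 g/mol = 0.072871 mol
mol H = 2 × 1.750 g H₂O ÷ 18.015 g/mol = 0.19428 mol
mol N = 2 × 0.6804 g N₂ ÷ 28.014 g/mol = 0.048576 mol
mass O = 2.140 − (0.87526 + 0.19584 + 0.68040) = 0.38850 g → mol O = 0.38850 ÷ 15.999 = 0.024283 mol
Divide by the smallest (0.024283 mol): C 3.001, H 8.001, N 2.000, O 1.000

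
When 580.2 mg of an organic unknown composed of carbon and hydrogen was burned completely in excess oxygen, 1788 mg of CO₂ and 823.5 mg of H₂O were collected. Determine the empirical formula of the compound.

mol C = 1.788 g CO₂ ÷ 44.009 g/mol = 0.040628 mol
mol H = 2 × 0.8235 g H₂O ÷ 18.015 g/mol = 0.091424 mol
Divide by the smallest (0.040628 mol): C 1.000, H 2.250
Multiplying each by 4 gives whole numbers: C 4.00, H 9.00

C4H9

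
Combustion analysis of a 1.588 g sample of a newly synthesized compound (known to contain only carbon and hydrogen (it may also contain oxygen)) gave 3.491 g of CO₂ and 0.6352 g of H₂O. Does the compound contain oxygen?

yes

mol C = 3.491 g CO₂ ÷ 44.009 g/mol = 0.079325 mol
mol H = 2 × 0.6352 g H₂O ÷ 18.015 g/mol = 0.070519 mol
C and H account for only 1.0239 g of the 1.588 g sample; the remaining 0.56415 g must be oxygen.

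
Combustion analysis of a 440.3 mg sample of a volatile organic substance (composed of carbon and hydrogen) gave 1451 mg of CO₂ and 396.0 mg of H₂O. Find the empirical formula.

mol C = 1.451 g CO₂ ÷ 44.009 g/mol = 0.032971 mol
mol H = 2 × 0.3960 g H₂O ÷ 18.015 g/mol = 0.043963 mol
Divide by the smallest (0.032971 mol): C 1.000, H 1.333
Multiplying each by 3 gives whole numbers: C 3.00, H 4.00

C3H4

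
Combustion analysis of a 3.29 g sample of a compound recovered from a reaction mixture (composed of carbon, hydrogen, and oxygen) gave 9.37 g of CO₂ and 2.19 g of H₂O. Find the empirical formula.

mol C = 9.37 g CO₂ ÷ 44.009 g/mol = 0.2129 mol
mol H = 2 × 2.19 g H₂O ÷ 18.015 g/mol = 0.2431 mol
mass O = 3.29 − (2.557 + 0.2451) = 0.4877 g → mol O = 0.4877 ÷ 15.999 = 0.03048 mol
Divide by the smallest (0.03048 mol): C 6.985, H 7.977, O 1.000

C7H8O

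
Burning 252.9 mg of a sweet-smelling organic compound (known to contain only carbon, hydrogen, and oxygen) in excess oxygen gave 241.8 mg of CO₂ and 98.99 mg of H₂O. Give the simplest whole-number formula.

CH2O2

mol C = 0.2418 g CO₂ ÷ 44.009 g/mol = 0.0054943 mol
mol H = 2 × 0.09899 g H₂O ÷ 18.015 g/mol = 0.010990 mol
mass O = 0.2529 − (0.065992 + 0.011078) = 0.17583 g → mol O = 0.17583 ÷ 15.999 = 0.010990 mol
Divide by the smallest (0.0054943 mol): C 1.000, H 2.000, O 2.000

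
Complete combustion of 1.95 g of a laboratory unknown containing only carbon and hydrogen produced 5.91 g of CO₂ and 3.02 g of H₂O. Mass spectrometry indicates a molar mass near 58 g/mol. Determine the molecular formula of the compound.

mol C = 5.91 g CO₂ ÷ 44.009 g/mol = 0.1343 mol
mol H = 2 × 3.02 g H₂O ÷ 18.015 g/mol = 0.3353 mol
Divide by the smallest (0.1343 mol): C 1.000, H 2.497
Multiplying each by 2 gives whole numbers: C 2.00, H 4.99
Empirical formula: C2H5
Empirical-formula mass = 29.06 g/mol; 58 ÷ 29.06 ≈ 2, so the molecular formula is C4H10.

C4H10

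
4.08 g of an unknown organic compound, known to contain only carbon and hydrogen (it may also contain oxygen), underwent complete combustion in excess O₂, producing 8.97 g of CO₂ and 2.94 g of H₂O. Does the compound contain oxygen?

mol C = 8.97 g CO₂ ÷ 44.009 g/mol = 0.2038 mol
mol H = 2 × 2.94 g H₂O ÷ 18.015 g/mol = 0.3264 mol
C and H account for only 2.777 g of the 4.08 g sample; the remaining 1.303 g must be oxygen.

yes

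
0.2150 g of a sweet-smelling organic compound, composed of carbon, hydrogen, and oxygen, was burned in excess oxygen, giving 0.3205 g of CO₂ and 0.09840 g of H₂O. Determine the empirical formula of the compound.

C2H3O2

mol C = 0.3205 g CO₂ ÷ 44.009 g/mol = 0.0072826 mol
mol H = 2 × 0.09840 g H₂O ÷ 18.015 g/mol = 0.010924 mol
mass O = 0.2150 − (0.087471 + 0.011012) = 0.11652 g → mol O = 0.11652 ÷ 15.999 = 0.0072828 mol
Divide by the smallest (0.0072826 mol): C 1.000, H 1.500, O 1.000
Multiplying each by 2 gives whole numbers: C 2.00, H 3.00, O 2.00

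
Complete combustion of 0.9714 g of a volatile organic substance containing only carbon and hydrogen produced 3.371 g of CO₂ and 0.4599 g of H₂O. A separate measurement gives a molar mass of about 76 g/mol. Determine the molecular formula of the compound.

mol C = 3.371 g CO₂ ÷ 44.009 g/mol = 0.076598 mol
mol H = 2 × 0.4599 g H₂O ÷ 18.015 g/mol = 0.051057 mol
Divide by the smallest (0.051057 mol): C 1.500, H 1.000
Multiplying each by 2 gives whole numbers: C 3.00, H 2.00
Empirical formula: C3H2
Empirical-formula mass = 38.05 g/mol; 76 ÷ 38.05 ≈ 2, so the molecular formula is C6H4.

C6H4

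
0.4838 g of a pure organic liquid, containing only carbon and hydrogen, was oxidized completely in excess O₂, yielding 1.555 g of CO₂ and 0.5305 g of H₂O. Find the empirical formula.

mol C = 1.555 g CO₂ ÷ 44.009 g/mol = 0.035334 mol
mol H = 2 × 0.5305 g H₂O ÷ 18.015 g/mol = 0.058895 mol
Divide by the smallest (0.035334 mol): C 1.000, H 1.667
Multiplying each by 3 gives whole numbers: C 3.00, H 5.00

C3H5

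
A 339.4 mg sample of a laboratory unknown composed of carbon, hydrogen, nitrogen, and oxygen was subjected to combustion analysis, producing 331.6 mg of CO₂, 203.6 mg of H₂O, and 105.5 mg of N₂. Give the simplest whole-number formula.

mol C = 0.3316 g CO₂ ÷ 44.009 g/mol = 0.0075348 mol
mol H = 2 × 0.2036 g H₂O ÷ 18.015 g/mol = 0.022603 mol
mol N = 2 × 0.1055 g N₂ ÷ 28.014 g/mol = 0.0075319 mol
mass O = 0.3394 − (0.090501 + 0.022784 + 0.10550) = 0.12062 g → mol O = 0.12062 ÷ 15.999 = 0.0075389 mol
Divide by the smallest (0.0075319 mol): C 1.000, H 3.001, N 1.000, O 1.001

CH3NO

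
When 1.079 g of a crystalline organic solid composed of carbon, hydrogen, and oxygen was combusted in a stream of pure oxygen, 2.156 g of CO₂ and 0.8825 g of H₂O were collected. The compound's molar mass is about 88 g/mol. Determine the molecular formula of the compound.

C4H8O2

mol C = 2.156 g CO₂ ÷ 44.009 g/mol = 0.048990 mol
mol H = 2 × 0.8825 g H₂O ÷ 18.015 g/mol = 0.097974 mol
mass O = 1.079 − (0.58842 + 0.098758) = 0.39182 g → mol O = 0.39182 ÷ 15.999 = 0.024491 mol
Divide by the smallest (0.024491 mol): C 2.000, H 4.000, O 1.000
Empirical formula: C2H4O
Empirical-formula mass = 44.05 g/mol; 88 ÷ 44.05 ≈ 2, so the molecular formula is C4H8O2.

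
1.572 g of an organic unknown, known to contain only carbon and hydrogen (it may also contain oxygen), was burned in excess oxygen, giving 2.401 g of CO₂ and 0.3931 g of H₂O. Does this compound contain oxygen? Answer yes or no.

yes

mol C = 2.401 g CO₂ ÷ 44.009 g/mol = 0.054557 mol
mol H = 2 × 0.3931 g H₂O ÷ 18.015 g/mol = 0.043641 mol
C and H account for only 0.69927 g of the 1.572 g sample; the remaining 0.87273 g must be oxygen.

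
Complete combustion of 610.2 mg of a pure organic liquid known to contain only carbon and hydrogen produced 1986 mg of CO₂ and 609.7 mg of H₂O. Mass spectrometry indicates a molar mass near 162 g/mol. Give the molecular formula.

mol C = 1.986 g CO₂ ÷ 44.009 g/mol = 0.045127 mol
mol H = 2 × 0.6097 g H₂O ÷ 18.015 g/mol = 0.067688 mol
Divide by the smallest (0.045127 mol): C 1.000, H 1.500
Multiplying each by 2 gives whole numbers: C 2.00, H 3.00
Empirical formula: C2H3
Empirical-formula mass = 27.05 g/mol; 162 ÷ 27.05 ≈ 6, so the molecular formula is C12H18.

C12H18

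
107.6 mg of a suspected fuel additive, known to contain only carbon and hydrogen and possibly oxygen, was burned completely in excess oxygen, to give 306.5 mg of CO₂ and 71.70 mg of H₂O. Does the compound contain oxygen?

yes

mol C = 0.3065 g CO₂ ÷ 44.009 g/mol = 0.0069645 mol
mol H = 2 × 0.07170 g H₂O ÷ 18.015 g/mol = 0.0079600 mol
C and H account for only 0.091674 g of the 0.1076 g sample; the remaining 0.015926 g must be oxygen.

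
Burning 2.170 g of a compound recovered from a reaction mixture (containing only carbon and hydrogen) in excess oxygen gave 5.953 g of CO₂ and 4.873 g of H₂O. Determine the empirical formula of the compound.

mol C = 5.953 g CO₂ ÷ 44.009 g/mol = 0.13527 mol
mol H = 2 × 4.873 g H₂O ÷ 18.015 g/mol = 0.54099 mol
Divide by the smallest (0.13527 mol): C 1.000, H 3.999

CH4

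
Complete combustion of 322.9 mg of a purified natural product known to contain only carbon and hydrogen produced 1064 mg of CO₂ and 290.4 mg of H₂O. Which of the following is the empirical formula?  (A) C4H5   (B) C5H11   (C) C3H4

(C) C3H4

mol C = 1.064 g CO₂ ÷ 44.009 g/mol = 0.024177 mol
mol H = 2 × 0.2904 g H₂O ÷ 18.015 g/mol = 0.032240 mol
Divide by the smallest (0.024177 mol): C 1.000, H 1.333
Multiplying each by 3 gives whole numbers: C 3.00, H 4.00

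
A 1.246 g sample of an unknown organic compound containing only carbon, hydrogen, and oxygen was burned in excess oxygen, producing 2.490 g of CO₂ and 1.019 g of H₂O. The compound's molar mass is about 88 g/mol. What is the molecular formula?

C4H8O2

mol C = 2.490 g CO₂ ÷ 44.009 g/mol = 0.056579 mol
mol H = 2 × 1.019 g H₂O ÷ 18.015 g/mol = 0.11313 mol
mass O = 1.246 − (0.67957 + 0.11403) = 0.45239 g → mol O = 0.45239 ÷ 15.999 = 0.028276 mol
Divide by the smallest (0.028276 mol): C 2.001, H 4.001, O 1.000
Empirical formula: C2H4O
Empirical-formula mass = 44.05 g/mol; 88 ÷ 44.05 ≈ 2, so the molecular formula is C4H8O2.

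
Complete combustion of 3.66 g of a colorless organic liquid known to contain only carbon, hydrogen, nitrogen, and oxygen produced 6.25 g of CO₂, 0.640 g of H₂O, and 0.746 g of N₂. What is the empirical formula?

C8H4N3O4

mol C = 6.25 g CO₂ ÷ 44.009 g/mol = 0.1420 mol
mol H = 2 × 0.640 g H₂O ÷ 18.015 g/mol = 0.07105 mol
mol N = 2 × 0.746 g N₂ ÷ 28.014 g/mol = 0.05326 mol
mass O = 3.66 − (1.706 + 0.07162 + 0.7460) = 1.137 g → mol O = 1.137 ÷ 15.999 = 0.07104 mol
Divide by the smallest (0.05326 mol): C 2.667, H 1.334, N 1.000, O 1.334
Multiplying each by 3 gives whole numbers: C 8.00, H 4.00, N 3.00, O 4.00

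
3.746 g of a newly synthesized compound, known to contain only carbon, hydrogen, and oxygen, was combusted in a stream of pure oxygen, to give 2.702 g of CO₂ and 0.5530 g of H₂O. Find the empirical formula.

CHO3

mol C = 2.702 g CO₂ ÷ 44.009 g/mol = 0.061397 mol
mol H = 2 × 0.5530 g H₂O ÷ 18.015 g/mol = 0.061393 mol
mass O = 3.746 − (0.73743 + 0.061884) = 2.9467 g → mol O = 2.9467 ÷ 15.999 = 0.18418 mol
Divide by the smallest (0.061393 mol): C 1.000, H 1.000, O 3.000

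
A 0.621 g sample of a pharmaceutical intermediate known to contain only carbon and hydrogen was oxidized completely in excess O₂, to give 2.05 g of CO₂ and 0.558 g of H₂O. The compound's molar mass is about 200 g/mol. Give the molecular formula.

C15H20

mol C = 2.05 g CO₂ ÷ 44.009 g/mol = 0.04658 mol
mol H = 2 × 0.558 g H₂O ÷ 18.015 g/mol = 0.06195 mol
Divide by the smallest (0.04658 mol): C 1.000, H 1.330
Multiplying each by 3 gives whole numbers: C 3.00, H 3.99
Empirical formula: C3H4
Empirical-formula mass = 40.06 g/mol; 200 ÷ 40.06 ≈ 5, so the molecular formula is C15H20.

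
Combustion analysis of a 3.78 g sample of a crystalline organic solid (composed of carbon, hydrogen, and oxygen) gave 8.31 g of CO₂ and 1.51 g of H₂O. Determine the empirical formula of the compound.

C9H8O4

mol C = 8.31 g CO₂ ÷ 44.009 g/mol = 0.1888 mol
mol H = 2 × 1.51 g H₂O ÷ 18.015 g/mol = 0.1676 mol
mass O = 3.78 − (2.268 + 0.1690) = 1.343 g → mol O = 1.343 ÷ 15.999 = 0.08395 mol
Divide by the smallest (0.08395 mol): C 2.249, H 1.997, O 1.000
Multiplying each by 4 gives whole numbers: C 9.00, H 7.99, O 4.00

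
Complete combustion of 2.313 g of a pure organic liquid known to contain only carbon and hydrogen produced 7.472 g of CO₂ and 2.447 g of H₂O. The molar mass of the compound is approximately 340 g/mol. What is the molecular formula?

mol C = 7.472 g CO₂ ÷ 44.009 g/mol = 0.16978 mol
mol H = 2 × 2.447 g H₂O ÷ 18.015 g/mol = 0.27166 mol
Divide by the smallest (0.16978 mol): C 1.000, H 1.600
Multiplying each by 5 gives whole numbers: C 5.00, H 8.00
Empirical formula: C5H8
Empirical-formula mass = 68.12 g/mol; 340 ÷ 68.12 ≈ 5, so the molecular formula is C25H40.

C25H40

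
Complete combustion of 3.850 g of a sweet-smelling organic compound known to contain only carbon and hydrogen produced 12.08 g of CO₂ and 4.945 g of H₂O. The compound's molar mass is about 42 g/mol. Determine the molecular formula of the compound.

C3H6

mol C = 12.08 g CO₂ ÷ 44.009 g/mol = 0.27449 mol
mol H = 2 × 4.945 g H₂O ÷ 18.015 g/mol = 0.54899 mol
Divide by the smallest (0.27449 mol): C 1.000, H 2.000
Empirical formula: CH2
Empirical-formula mass = 14.03 g/mol; 42 ÷ 14.03 ≈ 3, so the molecular formula is C3H6.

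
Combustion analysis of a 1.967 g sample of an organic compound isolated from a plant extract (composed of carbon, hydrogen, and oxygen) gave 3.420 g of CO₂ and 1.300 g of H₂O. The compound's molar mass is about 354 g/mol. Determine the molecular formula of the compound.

C14H26O10

mol C = 3.420 g CO₂ ÷ 44.009 g/mol = 0.077711 mol
mol H = 2 × 1.300 g H₂O ÷ 18.015 g/mol = 0.14432 mol
mass O = 1.967 − (0.93339 + 0.14548) = 0.88813 g → mol O = 0.88813 ÷ 15.999 = 0.055512 mol
Divide by the smallest (0.055512 mol): C 1.400, H 2.600, O 1.000
Multiplying each by 5 gives whole numbers: C 7.00, H 13.00, O 5.00
Empirical formula: C7H13O5
Empirical-formula mass = 177.18 g/mol; 354 ÷ 177.18 ≈ 2, so the molecular formula is C14H26O10.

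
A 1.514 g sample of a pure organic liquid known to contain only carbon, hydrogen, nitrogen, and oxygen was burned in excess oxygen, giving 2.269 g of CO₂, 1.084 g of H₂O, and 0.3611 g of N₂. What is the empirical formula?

C6H14N3O3

mol C = 2.269 g CO₂ ÷ 44.009 g/mol = 0.051558 mol
mol H = 2 × 1.084 g H₂O ÷ 18.015 g/mol = 0.12034 mol
mol N = 2 × 0.3611 g N₂ ÷ 28.014 g/mol = 0.025780 mol
mass O = 1.514 − (0.61926 + 0.12131 + 0.36110) = 0.41233 g → mol O = 0.41233 ÷ 15.999 = 0.025773 mol
Divide by the smallest (0.025773 mol): C 2.000, H 4.669, N 1.000, O 1.000
Multiplying each by 3 gives whole numbers: C 6.00, H 14.01, N 3.00, O 3.00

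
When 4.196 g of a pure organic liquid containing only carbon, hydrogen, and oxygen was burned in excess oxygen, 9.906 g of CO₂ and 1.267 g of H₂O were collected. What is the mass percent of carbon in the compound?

64.43%

mol C = 9.906 g CO₂ ÷ 44.009 g/mol = 0.22509 mol
mol H = 2 × 1.267 g H₂O ÷ 18.015 g/mol = 0.14066 mol
mass O = 4.196 − (2.7036 + 0.14179) = 1.3507 g → mol O = 1.3507 ÷ 15.999 = 0.084421 mol
mass % C = 2.7036 g ÷ 4.196 g × 100%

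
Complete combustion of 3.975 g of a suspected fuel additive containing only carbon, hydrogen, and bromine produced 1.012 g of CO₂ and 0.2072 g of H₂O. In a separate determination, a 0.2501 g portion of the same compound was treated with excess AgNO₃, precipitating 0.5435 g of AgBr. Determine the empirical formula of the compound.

CHBr2

mol C = 1.012 g CO₂ ÷ 44.009 g/mol = 0.022995 mol
mol H = 2 × 0.2072 g H₂O ÷ 18.015 g/mol = 0.023003 mol
From the AgBr data: mol Br per gram of compound = (0.5435 ÷ 187.772) ÷ 0.2501 = 0.011573 mol/g, so in the 3.975 g combustion sample mol Br = 0.046004 mol
Divide by the smallest (0.022995 mol): C 1.000, H 1.000, Br 2.001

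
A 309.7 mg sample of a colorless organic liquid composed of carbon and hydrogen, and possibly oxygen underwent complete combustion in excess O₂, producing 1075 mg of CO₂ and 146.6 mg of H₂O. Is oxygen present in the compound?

mol C = 1.075 g CO₂ ÷ 44.009 g/mol = 0.024427 mol
mol H = 2 × 0.1466 g H₂O ÷ 18.015 g/mol = 0.016275 mol
C and H together account for 0.30980 g — essentially the entire 0.3097 g sample — so the compound contains no oxygen.

no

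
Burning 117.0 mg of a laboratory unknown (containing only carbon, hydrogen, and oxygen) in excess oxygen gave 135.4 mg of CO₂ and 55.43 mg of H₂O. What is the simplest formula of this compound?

mol C = 0.1354 g CO₂ ÷ 44.009 g/mol = 0.0030766 mol
mol H = 2 × 0.05543 g H₂O ÷ 18.015 g/mol = 0.0061538 mol
mass O = 0.1170 − (0.036954 + 0.0062030) = 0.073843 g → mol O = 0.073843 ÷ 15.999 = 0.0046155 mol
Divide by the smallest (0.0030766 mol): C 1.000, H 2.000, O 1.500
Multiplying each by 2 gives whole numbers: C 2.00, H 4.00, O 3.00

C2H4O3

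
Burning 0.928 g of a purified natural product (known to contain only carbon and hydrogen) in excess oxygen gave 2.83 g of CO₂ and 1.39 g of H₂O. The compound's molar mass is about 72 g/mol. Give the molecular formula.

C5H12

mol C = 2.83 g CO₂ ÷ 44.009 g/mol = 0.06431 mol
mol H = 2 × 1.39 g H₂O ÷ 18.015 g/mol = 0.1543 mol
Divide by the smallest (0.06431 mol): C 1.000, H 2.400
Multiplying each by 5 gives whole numbers: C 5.00, H 12.00
Empirical formula: C5H12
Empirical-formula mass = 72.15 g/mol; 72 ÷ 72.15 ≈ 1, so the molecular formula is C5H12.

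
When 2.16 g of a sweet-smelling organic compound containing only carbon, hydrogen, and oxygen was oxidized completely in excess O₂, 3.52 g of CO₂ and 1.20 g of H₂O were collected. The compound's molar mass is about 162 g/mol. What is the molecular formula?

mol C = 3.52 g CO₂ ÷ 44.009 g/mol = 0.07998 mol
mol H = 2 × 1.20 g H₂O ÷ 18.015 g/mol = 0.1332 mol
mass O = 2.16 − (0.9607 + 0.1343) = 1.065 g → mol O = 1.065 ÷ 15.999 = 0.06657 mol
Divide by the smallest (0.06657 mol): C 1.202, H 2.001, O 1.000
Multiplying each by 5 gives whole numbers: C 6.01, H 10.01, O 5.00
Empirical formula: C6H10O5
Empirical-formula mass = 162.14 g/mol; 162 ÷ 162.14 ≈ 1, so the molecular formula is C6H10O5.

C6H10O5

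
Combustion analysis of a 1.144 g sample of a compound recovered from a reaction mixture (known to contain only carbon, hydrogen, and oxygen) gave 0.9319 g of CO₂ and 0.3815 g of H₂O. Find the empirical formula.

mol C = 0.9319 g CO₂ ÷ 44.009 g/mol = 0.021175 mol
mol H = 2 × 0.3815 g H₂O ÷ 18.015 g/mol = 0.042354 mol
mass O = 1.144 − (0.25434 + 0.042692) = 0.84697 g → mol O = 0.84697 ÷ 15.999 = 0.052939 mol
Divide by the smallest (0.021175 mol): C 1.000, H 2.000, O 2.500
Multiplying each by 2 gives whole numbers: C 2.00, H 4.00, O 5.00

C2H4O5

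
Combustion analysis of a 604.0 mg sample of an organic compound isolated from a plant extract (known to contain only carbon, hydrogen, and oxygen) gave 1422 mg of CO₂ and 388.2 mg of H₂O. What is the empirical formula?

mol C = 1.422 g CO₂ ÷ 44.009 g/mol = 0.032312 mol
mol H = 2 × 0.3882 g H₂O ÷ 18.015 g/mol = 0.043097 mol
mass O = 0.6040 − (0.38809 + 0.043442) = 0.17246 g → mol O = 0.17246 ÷ 15.999 = 0.010780 mol
Divide by the smallest (0.010780 mol): C 2.997, H 3.998, O 1.000

C3H4O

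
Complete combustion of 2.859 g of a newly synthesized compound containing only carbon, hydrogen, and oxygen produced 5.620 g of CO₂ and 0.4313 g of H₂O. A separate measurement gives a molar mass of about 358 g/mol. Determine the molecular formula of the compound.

C16H6O10

mol C = 5.620 g CO₂ ÷ 44.009 g/mol = 0.12770 mol
mol H = 2 × 0.4313 g H₂O ÷ 18.015 g/mol = 0.047882 mol
mass O = 2.859 − (1.5338 + 0.048265) = 1.2769 g → mol O = 1.2769 ÷ 15.999 = 0.079812 mol
Divide by the smallest (0.047882 mol): C 2.667, H 1.000, O 1.667
Multiplying each by 3 gives whole numbers: C 8.00, H 3.00, O 5.00
Empirical formula: C8H3O5
Empirical-formula mass = 179.11 g/mol; 358 ÷ 179.11 ≈ 2, so the molecular formula is C16H6O10.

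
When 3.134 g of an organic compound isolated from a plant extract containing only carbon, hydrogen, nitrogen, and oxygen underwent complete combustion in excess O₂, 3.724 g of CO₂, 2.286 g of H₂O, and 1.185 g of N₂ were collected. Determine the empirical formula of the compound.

mol C = 3.724 g CO₂ ÷ 44.009 g/mol = 0.084619 mol
mol H = 2 × 2.286 g H₂O ÷ 18.015 g/mol = 0.25379 mol
mol N = 2 × 1.185 g N₂ ÷ 28.014 g/mol = 0.084601 mol
mass O = 3.134 − (1.0164 + 0.25582 + 1.1850) = 0.67682 g → mol O = 0.67682 ÷ 15.999 = 0.042304 mol
Divide by the smallest (0.042304 mol): C 2.000, H 5.999, N 2.000, O 1.000

C2H6N2O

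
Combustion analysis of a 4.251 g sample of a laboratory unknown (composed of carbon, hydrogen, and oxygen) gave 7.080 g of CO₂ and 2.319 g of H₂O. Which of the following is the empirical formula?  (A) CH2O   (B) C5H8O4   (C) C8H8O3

(B) C5H8O4

mol C = 7.080 g CO₂ ÷ 44.009 g/mol = 0.16088 mol
mol H = 2 × 2.319 g H₂O ÷ 18.015 g/mol = 0.25745 mol
mass O = 4.251 − (1.9323 + 0.25951) = 2.0592 g → mol O = 2.0592 ÷ 15.999 = 0.12871 mol
Divide by the smallest (0.12871 mol): C 1.250, H 2.000, O 1.000
Multiplying each by 4 gives whole numbers: C 5.00, H 8.00, O 4.00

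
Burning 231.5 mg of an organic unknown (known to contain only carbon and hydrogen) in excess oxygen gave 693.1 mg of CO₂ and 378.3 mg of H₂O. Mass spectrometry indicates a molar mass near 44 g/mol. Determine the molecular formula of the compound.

C3H8

mol C = 0.6931 g CO₂ ÷ 44.009 g/mol = 0.015749 mol
mol H = 2 × 0.3783 g H₂O ÷ 18.015 g/mol = 0.041998 mol
Divide by the smallest (0.015749 mol): C 1.000, H 2.667
Multiplying each by 3 gives whole numbers: C 3.00, H 8.00
Empirical formula: C3H8
Empirical-formula mass = 44.10 g/mol; 44 ÷ 44.10 ≈ 1, so the molecular formula is C3H8.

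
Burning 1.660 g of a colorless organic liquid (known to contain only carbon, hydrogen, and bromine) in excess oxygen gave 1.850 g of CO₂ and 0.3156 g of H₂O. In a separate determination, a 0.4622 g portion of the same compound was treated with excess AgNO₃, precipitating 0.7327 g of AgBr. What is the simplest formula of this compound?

C6H5Br2

mol C = 1.850 g CO₂ ÷ 44.009 g/mol = 0.042037 mol
mol H = 2 × 0.3156 g H₂O ÷ 18.015 g/mol = 0.035037 mol
From the AgBr data: mol Br per gram of compound = (0.7327 ÷ 187.772) ÷ 0.4622 = 0.0084424 mol/g, so in the 1.660 g combustion sample mol Br = 0.014014 mol
Divide by the smallest (0.014014 mol): C 3.000, H 2.500, Br 1.000
Multiplying each by 2 gives whole numbers: C 6.00, H 5.00, Br 2.00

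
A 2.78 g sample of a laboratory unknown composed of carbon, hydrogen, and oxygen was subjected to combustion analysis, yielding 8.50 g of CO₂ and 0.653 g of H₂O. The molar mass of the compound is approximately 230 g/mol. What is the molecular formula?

C16H6O2

mol C = 8.50 g CO₂ ÷ 44.009 g/mol = 0.1931 mol
mol H = 2 × 0.653 g H₂O ÷ 18.015 g/mol = 0.07250 mol
mass O = 2.78 − (2.320 + 0.07308) = 0.3871 g → mol O = 0.3871 ÷ 15.999 = 0.02419 mol
Divide by the smallest (0.02419 mol): C 7.983, H 2.996, O 1.000
Empirical formula: C8H3O
Empirical-formula mass = 115.11 g/mol; 230 ÷ 115.11 ≈ 2, so the molecular formula is C16H6O2.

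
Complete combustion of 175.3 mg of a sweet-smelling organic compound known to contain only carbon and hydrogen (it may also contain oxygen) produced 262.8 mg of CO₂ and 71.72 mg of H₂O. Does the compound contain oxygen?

mol C = 0.2628 g CO₂ ÷ 44.009 g/mol = 0.0059715 mol
mol H = 2 × 0.07172 g H₂O ÷ 18.015 g/mol = 0.0079623 mol
C and H account for only 0.079750 g of the 0.1753 g sample; the remaining 0.095550 g must be oxygen.

yes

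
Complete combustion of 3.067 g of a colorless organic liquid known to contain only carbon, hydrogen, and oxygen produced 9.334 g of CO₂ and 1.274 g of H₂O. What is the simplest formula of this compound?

mol C = 9.334 g CO₂ ÷ 44.009 g/mol = 0.21209 mol
mol H = 2 × 1.274 g H₂O ÷ 18.015 g/mol = 0.14144 mol
mass O = 3.067 − (2.5474 + 0.14257) = 0.37698 g → mol O = 0.37698 ÷ 15.999 = 0.023563 mol
Divide by the smallest (0.023563 mol): C 9.001, H 6.003, O 1.000

C9H6O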